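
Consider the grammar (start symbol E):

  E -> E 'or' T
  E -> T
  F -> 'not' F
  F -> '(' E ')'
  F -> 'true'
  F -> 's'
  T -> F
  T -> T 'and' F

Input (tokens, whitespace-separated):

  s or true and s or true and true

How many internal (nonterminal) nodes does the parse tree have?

13

[E [E [E [T [F s]]] or [T [T [F true]] and [F s]]] or [T [T [F true]] and [F true]]]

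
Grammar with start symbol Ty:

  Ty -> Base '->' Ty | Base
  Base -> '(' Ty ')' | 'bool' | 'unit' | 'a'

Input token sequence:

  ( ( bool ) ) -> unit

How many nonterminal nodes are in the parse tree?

[Ty [Base ( [Ty [Base ( [Ty [Base bool]] )]] )] -> [Ty [Base unit]]]

8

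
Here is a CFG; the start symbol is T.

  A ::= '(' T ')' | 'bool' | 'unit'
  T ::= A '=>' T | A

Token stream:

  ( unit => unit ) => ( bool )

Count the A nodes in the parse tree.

5

[T [A ( [T [A unit] => [T [A unit]]] )] => [T [A ( [T [A bool]] )]]]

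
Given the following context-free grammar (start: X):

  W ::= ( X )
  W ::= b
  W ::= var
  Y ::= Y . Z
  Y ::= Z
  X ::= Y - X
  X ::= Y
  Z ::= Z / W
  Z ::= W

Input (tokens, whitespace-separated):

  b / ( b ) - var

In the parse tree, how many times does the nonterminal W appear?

[X [Y [Z [Z [W b]] / [W ( [X [Y [Z [W b]]]] )]]] - [X [Y [Z [W var]]]]]

4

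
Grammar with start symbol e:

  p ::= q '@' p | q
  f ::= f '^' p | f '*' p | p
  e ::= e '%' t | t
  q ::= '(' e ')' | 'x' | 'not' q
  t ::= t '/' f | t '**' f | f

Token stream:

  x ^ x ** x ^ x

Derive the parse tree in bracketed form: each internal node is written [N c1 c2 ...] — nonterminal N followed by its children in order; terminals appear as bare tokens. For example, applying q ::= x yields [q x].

e
t
t ** f
f ** f
f ^ p ** f
p ^ p ** f
q ^ p ** f
x ^ p ** f
x ^ q ** f
x ^ x ** f
x ^ x ** f ^ p
x ^ x ** p ^ p
x ^ x ** q ^ p
x ^ x ** x ^ p
x ^ x ** x ^ q
x ^ x ** x ^ x

[e [t [t [f [f [p [q x]]] ^ [p [q x]]]] ** [f [f [p [q x]]] ^ [p [q x]]]]]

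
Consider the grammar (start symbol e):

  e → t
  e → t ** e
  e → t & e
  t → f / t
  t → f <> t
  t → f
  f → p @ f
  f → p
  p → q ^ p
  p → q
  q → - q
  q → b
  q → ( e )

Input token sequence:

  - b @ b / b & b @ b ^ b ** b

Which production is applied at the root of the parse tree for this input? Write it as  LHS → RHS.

e → t & e

[e [t [f [p [q - [q b]]] @ [f [p [q b]]]] / [t [f [p [q b]]]]] & [e [t [f [p [q b]] @ [f [p [q b] ^ [p [q b]]]]]] ** [e [t [f [p [q b]]]]]]]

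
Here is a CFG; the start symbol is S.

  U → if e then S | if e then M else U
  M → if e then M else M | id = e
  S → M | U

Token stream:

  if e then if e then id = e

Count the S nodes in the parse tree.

3

[S [U if e then [S [U if e then [S [M id = e]]]]]]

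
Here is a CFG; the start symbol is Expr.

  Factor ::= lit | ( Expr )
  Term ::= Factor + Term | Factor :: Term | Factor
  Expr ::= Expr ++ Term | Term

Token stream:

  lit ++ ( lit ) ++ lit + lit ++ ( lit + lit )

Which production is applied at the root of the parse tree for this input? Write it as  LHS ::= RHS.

Expr ::= Expr ++ Term

[Expr [Expr [Expr [Expr [Term [Factor lit]]] ++ [Term [Factor ( [Expr [Term [Factor lit]]] )]]] ++ [Term [Factor lit] + [Term [Factor lit]]]] ++ [Term [Factor ( [Expr [Term [Factor lit] + [Term [Factor lit]]]] )]]]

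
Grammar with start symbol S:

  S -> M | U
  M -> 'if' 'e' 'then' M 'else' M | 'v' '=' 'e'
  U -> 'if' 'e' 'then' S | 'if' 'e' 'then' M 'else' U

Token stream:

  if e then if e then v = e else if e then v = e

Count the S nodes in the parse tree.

3

[S [U if e then [S [U if e then [M v = e] else [U if e then [S [M v = e]]]]]]]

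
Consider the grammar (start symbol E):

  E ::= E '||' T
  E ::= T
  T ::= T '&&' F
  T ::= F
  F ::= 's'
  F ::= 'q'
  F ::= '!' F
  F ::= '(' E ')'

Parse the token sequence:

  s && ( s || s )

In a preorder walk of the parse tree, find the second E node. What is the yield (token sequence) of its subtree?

s || s

[E [T [T [F s]] && [F ( [E [E [T [F s]]] || [T [F s]]] )]]]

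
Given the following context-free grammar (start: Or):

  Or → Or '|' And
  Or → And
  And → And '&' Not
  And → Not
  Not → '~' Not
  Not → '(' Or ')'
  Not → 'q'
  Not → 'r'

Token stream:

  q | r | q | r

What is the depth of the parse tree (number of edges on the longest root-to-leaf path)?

[Or [Or [Or [Or [And [Not q]]] | [And [Not r]]] | [And [Not q]]] | [And [Not r]]]

6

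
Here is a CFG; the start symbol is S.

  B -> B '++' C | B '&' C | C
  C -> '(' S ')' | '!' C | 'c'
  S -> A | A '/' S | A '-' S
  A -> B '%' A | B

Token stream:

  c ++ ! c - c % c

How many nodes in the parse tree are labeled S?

[S [A [B [B [C c]] ++ [C ! [C c]]]] - [S [A [B [C c]] % [A [B [C c]]]]]]

2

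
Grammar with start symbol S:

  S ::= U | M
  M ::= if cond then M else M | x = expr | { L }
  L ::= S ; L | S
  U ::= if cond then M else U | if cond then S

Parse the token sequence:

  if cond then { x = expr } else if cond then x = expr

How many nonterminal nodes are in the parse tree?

9

[S [U if cond then [M { [L [S [M x = expr]]] }] else [U if cond then [S [M x = expr]]]]]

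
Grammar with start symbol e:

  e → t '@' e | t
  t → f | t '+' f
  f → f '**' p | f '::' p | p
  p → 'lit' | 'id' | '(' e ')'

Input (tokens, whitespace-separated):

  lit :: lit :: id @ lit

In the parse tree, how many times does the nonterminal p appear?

[e [t [f [f [f [p lit]] :: [p lit]] :: [p id]]] @ [e [t [f [p lit]]]]]

4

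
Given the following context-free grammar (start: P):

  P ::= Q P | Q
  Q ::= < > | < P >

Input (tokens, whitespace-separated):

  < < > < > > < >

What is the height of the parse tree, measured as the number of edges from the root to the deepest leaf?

[P [Q < [P [Q < >] [P [Q < >]]] >] [P [Q < >]]]

5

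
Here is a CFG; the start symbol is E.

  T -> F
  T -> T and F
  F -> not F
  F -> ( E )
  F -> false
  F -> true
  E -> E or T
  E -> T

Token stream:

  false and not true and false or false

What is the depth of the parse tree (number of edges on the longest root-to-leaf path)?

6

[E [E [T [T [T [F false]] and [F not [F true]]] and [F false]]] or [T [F false]]]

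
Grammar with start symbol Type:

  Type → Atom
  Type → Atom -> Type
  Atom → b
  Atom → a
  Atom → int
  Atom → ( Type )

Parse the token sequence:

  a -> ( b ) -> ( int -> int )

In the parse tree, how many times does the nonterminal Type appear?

[Type [Atom a] -> [Type [Atom ( [Type [Atom b]] )] -> [Type [Atom ( [Type [Atom int] -> [Type [Atom int]]] )]]]]

6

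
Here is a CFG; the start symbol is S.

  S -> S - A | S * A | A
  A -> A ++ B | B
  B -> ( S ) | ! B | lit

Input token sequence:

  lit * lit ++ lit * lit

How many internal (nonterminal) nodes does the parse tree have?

11

[S [S [S [A [B lit]]] * [A [A [B lit]] ++ [B lit]]] * [A [B lit]]]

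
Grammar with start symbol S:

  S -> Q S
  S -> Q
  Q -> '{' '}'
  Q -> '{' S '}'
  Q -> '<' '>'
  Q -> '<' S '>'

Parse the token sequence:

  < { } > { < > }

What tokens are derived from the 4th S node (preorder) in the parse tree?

< >

[S [Q < [S [Q { }]] >] [S [Q { [S [Q < >]] }]]]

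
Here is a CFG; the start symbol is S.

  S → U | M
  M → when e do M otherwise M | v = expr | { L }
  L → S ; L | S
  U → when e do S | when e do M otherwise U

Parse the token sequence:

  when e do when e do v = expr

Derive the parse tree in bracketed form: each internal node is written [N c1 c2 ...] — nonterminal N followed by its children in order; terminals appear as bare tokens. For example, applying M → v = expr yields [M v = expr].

[S [U when e do [S [U when e do [S [M v = expr]]]]]]

S
U
when e do S
when e do U
when e do when e do S
when e do when e do M
when e do when e do v = expr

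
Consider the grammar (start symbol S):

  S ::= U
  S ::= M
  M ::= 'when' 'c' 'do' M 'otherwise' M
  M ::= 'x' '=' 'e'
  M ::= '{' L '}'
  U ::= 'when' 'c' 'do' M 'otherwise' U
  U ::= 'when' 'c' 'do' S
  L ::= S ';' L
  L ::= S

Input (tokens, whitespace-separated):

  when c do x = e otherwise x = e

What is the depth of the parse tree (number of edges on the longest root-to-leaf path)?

3

[S [M when c do [M x = e] otherwise [M x = e]]]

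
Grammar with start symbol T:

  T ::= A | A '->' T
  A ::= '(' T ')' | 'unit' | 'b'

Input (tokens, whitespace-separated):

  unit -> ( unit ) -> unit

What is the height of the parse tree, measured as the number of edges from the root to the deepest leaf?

5

[T [A unit] -> [T [A ( [T [A unit]] )] -> [T [A unit]]]]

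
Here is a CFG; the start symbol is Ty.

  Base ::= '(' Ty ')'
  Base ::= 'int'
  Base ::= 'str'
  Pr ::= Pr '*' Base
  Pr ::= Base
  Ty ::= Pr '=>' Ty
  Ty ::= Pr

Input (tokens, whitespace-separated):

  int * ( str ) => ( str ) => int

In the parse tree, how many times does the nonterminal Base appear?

[Ty [Pr [Pr [Base int]] * [Base ( [Ty [Pr [Base str]]] )]] => [Ty [Pr [Base ( [Ty [Pr [Base str]]] )]] => [Ty [Pr [Base int]]]]]

6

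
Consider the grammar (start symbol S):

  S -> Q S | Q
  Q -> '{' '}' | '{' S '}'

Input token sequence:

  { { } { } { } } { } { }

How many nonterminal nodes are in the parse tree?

[S [Q { [S [Q { }] [S [Q { }] [S [Q { }]]]] }] [S [Q { }] [S [Q { }]]]]

12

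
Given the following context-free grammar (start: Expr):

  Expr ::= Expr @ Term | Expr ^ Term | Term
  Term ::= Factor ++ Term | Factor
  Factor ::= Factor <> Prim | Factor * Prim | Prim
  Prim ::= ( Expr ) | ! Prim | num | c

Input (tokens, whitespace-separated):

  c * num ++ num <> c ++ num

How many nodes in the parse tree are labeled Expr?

[Expr [Term [Factor [Factor [Prim c]] * [Prim num]] ++ [Term [Factor [Factor [Prim num]] <> [Prim c]] ++ [Term [Factor [Prim num]]]]]]

1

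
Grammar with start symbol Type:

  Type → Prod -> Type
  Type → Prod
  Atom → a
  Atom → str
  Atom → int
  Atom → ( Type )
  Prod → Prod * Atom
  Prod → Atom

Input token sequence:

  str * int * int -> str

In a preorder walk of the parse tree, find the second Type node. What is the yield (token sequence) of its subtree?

str

[Type [Prod [Prod [Prod [Atom str]] * [Atom int]] * [Atom int]] -> [Type [Prod [Atom str]]]]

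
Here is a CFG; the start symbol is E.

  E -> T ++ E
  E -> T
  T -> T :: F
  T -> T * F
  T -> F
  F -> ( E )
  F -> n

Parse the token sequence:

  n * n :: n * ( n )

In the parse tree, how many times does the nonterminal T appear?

[E [T [T [T [T [F n]] * [F n]] :: [F n]] * [F ( [E [T [F n]]] )]]]

5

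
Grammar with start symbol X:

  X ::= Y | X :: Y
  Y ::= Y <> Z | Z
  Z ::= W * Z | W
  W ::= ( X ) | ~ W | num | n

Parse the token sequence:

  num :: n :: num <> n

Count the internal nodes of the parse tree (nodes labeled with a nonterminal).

[X [X [X [Y [Z [W num]]]] :: [Y [Z [W n]]]] :: [Y [Y [Z [W num]]] <> [Z [W n]]]]

15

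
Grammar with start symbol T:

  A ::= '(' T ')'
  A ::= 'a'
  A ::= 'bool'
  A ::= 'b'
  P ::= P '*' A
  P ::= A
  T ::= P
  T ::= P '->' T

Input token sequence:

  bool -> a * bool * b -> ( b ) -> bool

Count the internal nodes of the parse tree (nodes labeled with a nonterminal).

[T [P [A bool]] -> [T [P [P [P [A a]] * [A bool]] * [A b]] -> [T [P [A ( [T [P [A b]]] )]] -> [T [P [A bool]]]]]]

19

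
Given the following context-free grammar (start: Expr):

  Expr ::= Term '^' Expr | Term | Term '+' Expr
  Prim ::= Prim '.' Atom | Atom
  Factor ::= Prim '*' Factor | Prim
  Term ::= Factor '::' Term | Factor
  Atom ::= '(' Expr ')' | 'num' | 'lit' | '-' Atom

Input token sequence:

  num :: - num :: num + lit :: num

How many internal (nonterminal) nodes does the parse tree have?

23

[Expr [Term [Factor [Prim [Atom num]]] :: [Term [Factor [Prim [Atom - [Atom num]]]] :: [Term [Factor [Prim [Atom num]]]]]] + [Expr [Term [Factor [Prim [Atom lit]]] :: [Term [Factor [Prim [Atom num]]]]]]]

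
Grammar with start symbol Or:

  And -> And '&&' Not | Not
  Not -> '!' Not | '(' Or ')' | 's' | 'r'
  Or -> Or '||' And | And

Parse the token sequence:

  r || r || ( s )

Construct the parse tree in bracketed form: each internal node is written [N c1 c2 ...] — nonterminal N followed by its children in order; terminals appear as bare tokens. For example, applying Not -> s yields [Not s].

Or
Or || And
Or || And || And
And || And || And
Not || And || And
r || And || And
r || Not || And
r || r || And
r || r || Not
r || r || ( Or )
r || r || ( And )
r || r || ( Not )
r || r || ( s )

[Or [Or [Or [And [Not r]]] || [And [Not r]]] || [And [Not ( [Or [And [Not s]]] )]]]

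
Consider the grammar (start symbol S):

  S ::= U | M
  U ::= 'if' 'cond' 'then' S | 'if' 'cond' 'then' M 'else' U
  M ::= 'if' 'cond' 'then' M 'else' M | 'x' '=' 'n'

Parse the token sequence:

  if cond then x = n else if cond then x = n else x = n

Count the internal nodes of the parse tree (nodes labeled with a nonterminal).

[S [M if cond then [M x = n] else [M if cond then [M x = n] else [M x = n]]]]

6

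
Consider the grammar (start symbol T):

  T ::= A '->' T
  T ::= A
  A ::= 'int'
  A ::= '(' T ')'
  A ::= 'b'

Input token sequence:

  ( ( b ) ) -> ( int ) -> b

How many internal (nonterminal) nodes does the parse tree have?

12

[T [A ( [T [A ( [T [A b]] )]] )] -> [T [A ( [T [A int]] )] -> [T [A b]]]]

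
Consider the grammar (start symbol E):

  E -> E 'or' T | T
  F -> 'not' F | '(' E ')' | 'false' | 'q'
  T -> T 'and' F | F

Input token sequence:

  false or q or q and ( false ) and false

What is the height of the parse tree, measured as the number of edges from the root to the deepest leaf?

[E [E [E [T [F false]]] or [T [F q]]] or [T [T [T [F q]] and [F ( [E [T [F false]]] )]] and [F false]]]

7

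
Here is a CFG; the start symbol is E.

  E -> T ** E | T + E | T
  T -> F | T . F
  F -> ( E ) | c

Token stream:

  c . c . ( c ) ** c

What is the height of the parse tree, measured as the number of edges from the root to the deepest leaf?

6

[E [T [T [T [F c]] . [F c]] . [F ( [E [T [F c]]] )]] ** [E [T [F c]]]]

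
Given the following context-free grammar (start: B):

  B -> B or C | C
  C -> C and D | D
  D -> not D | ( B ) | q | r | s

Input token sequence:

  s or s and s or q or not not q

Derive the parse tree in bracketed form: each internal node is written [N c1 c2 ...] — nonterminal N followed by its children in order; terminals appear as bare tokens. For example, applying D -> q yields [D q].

B
B or C
B or C or C
B or C or C or C
C or C or C or C
D or C or C or C
s or C or C or C
s or C and D or C or C
s or D and D or C or C
s or s and D or C or C
s or s and s or C or C
s or s and s or D or C
s or s and s or q or C
s or s and s or q or D
s or s and s or q or not D
s or s and s or q or not not D
s or s and s or q or not not q

[B [B [B [B [C [D s]]] or [C [C [D s]] and [D s]]] or [C [D q]]] or [C [D not [D not [D q]]]]]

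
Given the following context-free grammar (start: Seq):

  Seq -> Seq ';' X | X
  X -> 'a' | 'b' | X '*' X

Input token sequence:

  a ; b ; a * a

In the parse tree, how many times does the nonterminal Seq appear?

[Seq [Seq [Seq [X a]] ; [X b]] ; [X [X a] * [X a]]]

3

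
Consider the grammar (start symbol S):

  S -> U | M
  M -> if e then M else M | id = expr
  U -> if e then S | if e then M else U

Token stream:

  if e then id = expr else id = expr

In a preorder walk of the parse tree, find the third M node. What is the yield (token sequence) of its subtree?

[S [M if e then [M id = expr] else [M id = expr]]]

id = expr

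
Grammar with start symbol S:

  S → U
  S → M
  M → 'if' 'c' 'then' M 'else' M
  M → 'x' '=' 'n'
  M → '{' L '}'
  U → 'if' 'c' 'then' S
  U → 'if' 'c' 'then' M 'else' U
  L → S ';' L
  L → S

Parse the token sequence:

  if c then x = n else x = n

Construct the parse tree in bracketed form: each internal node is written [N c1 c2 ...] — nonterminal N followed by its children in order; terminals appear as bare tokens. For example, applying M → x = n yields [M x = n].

[S [M if c then [M x = n] else [M x = n]]]

S
M
if c then M else M
if c then x = n else M
if c then x = n else x = n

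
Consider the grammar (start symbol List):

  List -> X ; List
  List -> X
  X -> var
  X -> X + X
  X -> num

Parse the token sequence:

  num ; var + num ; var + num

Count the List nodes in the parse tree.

[List [X num] ; [List [X [X var] + [X num]] ; [List [X [X var] + [X num]]]]]

3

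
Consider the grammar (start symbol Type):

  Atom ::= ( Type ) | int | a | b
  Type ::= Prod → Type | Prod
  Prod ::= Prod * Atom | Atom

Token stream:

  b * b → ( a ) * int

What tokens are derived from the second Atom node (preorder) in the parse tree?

[Type [Prod [Prod [Atom b]] * [Atom b]] → [Type [Prod [Prod [Atom ( [Type [Prod [Atom a]]] )]] * [Atom int]]]]

b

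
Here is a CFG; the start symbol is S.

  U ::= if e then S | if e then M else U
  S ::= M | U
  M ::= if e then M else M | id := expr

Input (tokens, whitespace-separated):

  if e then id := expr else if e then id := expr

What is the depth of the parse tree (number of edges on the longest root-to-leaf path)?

[S [U if e then [M id := expr] else [U if e then [S [M id := expr]]]]]

5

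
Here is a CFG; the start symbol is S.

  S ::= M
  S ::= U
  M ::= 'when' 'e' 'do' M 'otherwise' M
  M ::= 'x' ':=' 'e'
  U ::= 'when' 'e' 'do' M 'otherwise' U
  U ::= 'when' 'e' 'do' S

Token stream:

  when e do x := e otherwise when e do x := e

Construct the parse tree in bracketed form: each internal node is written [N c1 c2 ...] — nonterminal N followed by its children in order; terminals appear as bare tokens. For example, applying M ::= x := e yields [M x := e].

[S [U when e do [M x := e] otherwise [U when e do [S [M x := e]]]]]

S
U
when e do M otherwise U
when e do x := e otherwise U
when e do x := e otherwise when e do S
when e do x := e otherwise when e do M
when e do x := e otherwise when e do x := e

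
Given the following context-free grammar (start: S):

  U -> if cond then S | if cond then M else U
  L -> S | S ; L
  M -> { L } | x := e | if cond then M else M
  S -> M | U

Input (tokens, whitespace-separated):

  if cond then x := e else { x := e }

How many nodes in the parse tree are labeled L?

1

[S [M if cond then [M x := e] else [M { [L [S [M x := e]]] }]]]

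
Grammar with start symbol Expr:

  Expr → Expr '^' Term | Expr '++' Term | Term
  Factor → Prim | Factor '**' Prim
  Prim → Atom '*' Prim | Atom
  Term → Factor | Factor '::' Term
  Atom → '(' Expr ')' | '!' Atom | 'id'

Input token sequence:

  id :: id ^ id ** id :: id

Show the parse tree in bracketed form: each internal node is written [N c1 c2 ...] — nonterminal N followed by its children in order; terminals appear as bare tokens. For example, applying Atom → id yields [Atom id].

Expr
Expr ^ Term
Term ^ Term
Factor :: Term ^ Term
Prim :: Term ^ Term
Atom :: Term ^ Term
id :: Term ^ Term
id :: Factor ^ Term
id :: Prim ^ Term
id :: Atom ^ Term
id :: id ^ Term
id :: id ^ Factor :: Term
id :: id ^ Factor ** Prim :: Term
id :: id ^ Prim ** Prim :: Term
id :: id ^ Atom ** Prim :: Term
id :: id ^ id ** Prim :: Term
id :: id ^ id ** Atom :: Term
id :: id ^ id ** id :: Term
id :: id ^ id ** id :: Factor
id :: id ^ id ** id :: Prim
id :: id ^ id ** id :: Atom
id :: id ^ id ** id :: id

[Expr [Expr [Term [Factor [Prim [Atom id]]] :: [Term [Factor [Prim [Atom id]]]]]] ^ [Term [Factor [Factor [Prim [Atom id]]] ** [Prim [Atom id]]] :: [Term [Factor [Prim [Atom id]]]]]]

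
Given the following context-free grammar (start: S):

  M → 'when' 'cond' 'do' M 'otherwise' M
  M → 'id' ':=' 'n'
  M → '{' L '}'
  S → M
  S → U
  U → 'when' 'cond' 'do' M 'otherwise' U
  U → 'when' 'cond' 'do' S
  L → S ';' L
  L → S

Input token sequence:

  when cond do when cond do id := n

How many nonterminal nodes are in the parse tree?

6

[S [U when cond do [S [U when cond do [S [M id := n]]]]]]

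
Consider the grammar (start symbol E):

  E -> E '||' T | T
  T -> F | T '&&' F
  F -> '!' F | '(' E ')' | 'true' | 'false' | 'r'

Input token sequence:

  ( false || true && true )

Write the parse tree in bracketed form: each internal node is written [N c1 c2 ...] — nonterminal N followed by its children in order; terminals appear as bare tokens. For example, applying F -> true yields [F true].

E
T
F
( E )
( E || T )
( T || T )
( F || T )
( false || T )
( false || T && F )
( false || F && F )
( false || true && F )
( false || true && true )

[E [T [F ( [E [E [T [F false]]] || [T [T [F true]] && [F true]]] )]]]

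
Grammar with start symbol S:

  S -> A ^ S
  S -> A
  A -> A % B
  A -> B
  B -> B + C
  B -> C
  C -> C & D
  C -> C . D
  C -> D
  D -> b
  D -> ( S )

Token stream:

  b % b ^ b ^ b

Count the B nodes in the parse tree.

[S [A [A [B [C [D b]]]] % [B [C [D b]]]] ^ [S [A [B [C [D b]]]] ^ [S [A [B [C [D b]]]]]]]

4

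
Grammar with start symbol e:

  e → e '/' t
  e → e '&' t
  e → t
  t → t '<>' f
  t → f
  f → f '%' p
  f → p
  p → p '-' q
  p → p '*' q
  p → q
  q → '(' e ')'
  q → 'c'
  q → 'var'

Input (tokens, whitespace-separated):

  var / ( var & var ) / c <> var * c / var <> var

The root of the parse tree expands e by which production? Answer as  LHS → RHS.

[e [e [e [e [t [f [p [q var]]]]] / [t [f [p [q ( [e [e [t [f [p [q var]]]]] & [t [f [p [q var]]]]] )]]]]] / [t [t [f [p [q c]]]] <> [f [p [p [q var]] * [q c]]]]] / [t [t [f [p [q var]]]] <> [f [p [q var]]]]]

e → e '/' t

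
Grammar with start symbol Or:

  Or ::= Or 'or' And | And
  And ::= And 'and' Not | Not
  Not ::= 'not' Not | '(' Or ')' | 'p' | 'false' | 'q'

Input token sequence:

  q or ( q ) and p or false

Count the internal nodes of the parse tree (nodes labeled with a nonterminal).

14

[Or [Or [Or [And [Not q]]] or [And [And [Not ( [Or [And [Not q]]] )]] and [Not p]]] or [And [Not false]]]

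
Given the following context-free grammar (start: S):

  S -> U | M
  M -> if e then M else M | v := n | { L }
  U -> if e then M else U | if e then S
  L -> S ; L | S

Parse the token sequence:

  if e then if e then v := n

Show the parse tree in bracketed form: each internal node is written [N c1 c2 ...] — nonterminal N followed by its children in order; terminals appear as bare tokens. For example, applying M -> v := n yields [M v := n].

S
U
if e then S
if e then U
if e then if e then S
if e then if e then M
if e then if e then v := n

[S [U if e then [S [U if e then [S [M v := n]]]]]]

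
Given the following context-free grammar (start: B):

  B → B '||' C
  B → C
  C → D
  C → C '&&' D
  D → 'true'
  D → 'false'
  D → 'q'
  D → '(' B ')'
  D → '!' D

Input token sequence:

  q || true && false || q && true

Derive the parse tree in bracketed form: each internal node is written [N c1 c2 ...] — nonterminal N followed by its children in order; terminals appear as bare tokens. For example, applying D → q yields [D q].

[B [B [B [C [D q]]] || [C [C [D true]] && [D false]]] || [C [C [D q]] && [D true]]]

B
B || C
B || C || C
C || C || C
D || C || C
q || C || C
q || C && D || C
q || D && D || C
q || true && D || C
q || true && false || C
q || true && false || C && D
q || true && false || D && D
q || true && false || q && D
q || true && false || q && true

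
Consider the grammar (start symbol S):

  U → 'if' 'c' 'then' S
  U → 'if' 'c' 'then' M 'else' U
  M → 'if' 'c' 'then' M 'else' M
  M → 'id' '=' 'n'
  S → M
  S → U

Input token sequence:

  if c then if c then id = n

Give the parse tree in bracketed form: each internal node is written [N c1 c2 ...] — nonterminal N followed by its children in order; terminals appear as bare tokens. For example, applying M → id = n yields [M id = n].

[S [U if c then [S [U if c then [S [M id = n]]]]]]

S
U
if c then S
if c then U
if c then if c then S
if c then if c then M
if c then if c then id = n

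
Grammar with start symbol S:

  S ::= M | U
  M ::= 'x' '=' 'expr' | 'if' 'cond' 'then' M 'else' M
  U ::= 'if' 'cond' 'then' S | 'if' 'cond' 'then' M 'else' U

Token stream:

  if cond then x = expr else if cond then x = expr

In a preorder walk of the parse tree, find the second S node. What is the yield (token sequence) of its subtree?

[S [U if cond then [M x = expr] else [U if cond then [S [M x = expr]]]]]

x = expr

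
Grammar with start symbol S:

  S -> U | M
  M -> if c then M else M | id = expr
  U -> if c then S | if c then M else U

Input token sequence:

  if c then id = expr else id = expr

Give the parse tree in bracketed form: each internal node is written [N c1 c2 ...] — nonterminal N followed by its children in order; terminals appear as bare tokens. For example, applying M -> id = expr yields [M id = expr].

[S [M if c then [M id = expr] else [M id = expr]]]

S
M
if c then M else M
if c then id = expr else M
if c then id = expr else id = expr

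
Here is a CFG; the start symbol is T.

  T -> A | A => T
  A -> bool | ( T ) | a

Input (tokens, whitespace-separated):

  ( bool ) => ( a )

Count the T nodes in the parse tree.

[T [A ( [T [A bool]] )] => [T [A ( [T [A a]] )]]]

4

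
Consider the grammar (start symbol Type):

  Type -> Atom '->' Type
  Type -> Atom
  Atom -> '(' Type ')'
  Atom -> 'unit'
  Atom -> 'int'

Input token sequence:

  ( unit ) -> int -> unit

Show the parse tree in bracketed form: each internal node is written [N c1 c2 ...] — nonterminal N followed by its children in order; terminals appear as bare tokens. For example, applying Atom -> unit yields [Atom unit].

Type
Atom -> Type
( Type ) -> Type
( Atom ) -> Type
( unit ) -> Type
( unit ) -> Atom -> Type
( unit ) -> int -> Type
( unit ) -> int -> Atom
( unit ) -> int -> unit

[Type [Atom ( [Type [Atom unit]] )] -> [Type [Atom int] -> [Type [Atom unit]]]]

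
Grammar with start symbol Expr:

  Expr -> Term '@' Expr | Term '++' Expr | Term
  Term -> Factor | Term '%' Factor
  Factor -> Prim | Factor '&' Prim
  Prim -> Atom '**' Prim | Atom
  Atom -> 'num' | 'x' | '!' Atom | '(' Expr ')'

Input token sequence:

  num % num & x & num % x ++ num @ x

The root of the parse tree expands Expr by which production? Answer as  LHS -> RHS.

[Expr [Term [Term [Term [Factor [Prim [Atom num]]]] % [Factor [Factor [Factor [Prim [Atom num]]] & [Prim [Atom x]]] & [Prim [Atom num]]]] % [Factor [Prim [Atom x]]]] ++ [Expr [Term [Factor [Prim [Atom num]]]] @ [Expr [Term [Factor [Prim [Atom x]]]]]]]

Expr -> Term '++' Expr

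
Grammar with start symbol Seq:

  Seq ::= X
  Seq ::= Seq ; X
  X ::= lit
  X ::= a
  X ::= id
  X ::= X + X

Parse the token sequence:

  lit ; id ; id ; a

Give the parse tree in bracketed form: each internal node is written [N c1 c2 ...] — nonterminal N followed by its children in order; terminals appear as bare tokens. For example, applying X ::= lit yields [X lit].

Seq
Seq ; X
Seq ; X ; X
Seq ; X ; X ; X
X ; X ; X ; X
lit ; X ; X ; X
lit ; id ; X ; X
lit ; id ; id ; X
lit ; id ; id ; a

[Seq [Seq [Seq [Seq [X lit]] ; [X id]] ; [X id]] ; [X a]]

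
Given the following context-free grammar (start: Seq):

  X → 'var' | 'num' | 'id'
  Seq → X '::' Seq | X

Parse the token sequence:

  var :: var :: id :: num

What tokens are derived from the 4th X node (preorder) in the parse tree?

[Seq [X var] :: [Seq [X var] :: [Seq [X id] :: [Seq [X num]]]]]

num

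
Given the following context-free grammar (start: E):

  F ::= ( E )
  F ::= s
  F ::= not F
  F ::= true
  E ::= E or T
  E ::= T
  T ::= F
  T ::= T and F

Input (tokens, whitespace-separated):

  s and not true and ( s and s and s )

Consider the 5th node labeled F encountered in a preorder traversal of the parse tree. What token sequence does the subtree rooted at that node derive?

s

[E [T [T [T [F s]] and [F not [F true]]] and [F ( [E [T [T [T [F s]] and [F s]] and [F s]]] )]]]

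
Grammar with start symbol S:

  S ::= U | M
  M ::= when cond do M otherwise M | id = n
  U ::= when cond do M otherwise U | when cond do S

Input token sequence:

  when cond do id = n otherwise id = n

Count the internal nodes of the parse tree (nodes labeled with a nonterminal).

4

[S [M when cond do [M id = n] otherwise [M id = n]]]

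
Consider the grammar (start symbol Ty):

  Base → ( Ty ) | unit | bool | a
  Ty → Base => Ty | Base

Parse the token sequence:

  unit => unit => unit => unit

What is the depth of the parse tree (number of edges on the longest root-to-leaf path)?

[Ty [Base unit] => [Ty [Base unit] => [Ty [Base unit] => [Ty [Base unit]]]]]

5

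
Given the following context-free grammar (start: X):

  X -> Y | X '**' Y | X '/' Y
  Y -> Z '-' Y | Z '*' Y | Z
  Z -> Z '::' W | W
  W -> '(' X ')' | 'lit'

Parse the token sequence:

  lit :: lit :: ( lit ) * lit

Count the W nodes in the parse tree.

5

[X [Y [Z [Z [Z [W lit]] :: [W lit]] :: [W ( [X [Y [Z [W lit]]]] )]] * [Y [Z [W lit]]]]]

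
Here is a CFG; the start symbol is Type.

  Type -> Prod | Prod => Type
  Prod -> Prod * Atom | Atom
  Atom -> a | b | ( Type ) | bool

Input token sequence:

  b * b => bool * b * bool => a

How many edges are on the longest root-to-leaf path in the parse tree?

[Type [Prod [Prod [Atom b]] * [Atom b]] => [Type [Prod [Prod [Prod [Atom bool]] * [Atom b]] * [Atom bool]] => [Type [Prod [Atom a]]]]]

6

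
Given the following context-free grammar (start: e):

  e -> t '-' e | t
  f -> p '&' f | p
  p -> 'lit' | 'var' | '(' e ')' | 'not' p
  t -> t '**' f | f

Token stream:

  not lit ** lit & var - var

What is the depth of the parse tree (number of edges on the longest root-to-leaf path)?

6

[e [t [t [f [p not [p lit]]]] ** [f [p lit] & [f [p var]]]] - [e [t [f [p var]]]]]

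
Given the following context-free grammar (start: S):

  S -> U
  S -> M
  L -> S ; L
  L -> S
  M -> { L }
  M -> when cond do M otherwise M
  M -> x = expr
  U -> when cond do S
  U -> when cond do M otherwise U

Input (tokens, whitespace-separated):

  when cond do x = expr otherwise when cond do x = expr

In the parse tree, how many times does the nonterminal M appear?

[S [U when cond do [M x = expr] otherwise [U when cond do [S [M x = expr]]]]]

2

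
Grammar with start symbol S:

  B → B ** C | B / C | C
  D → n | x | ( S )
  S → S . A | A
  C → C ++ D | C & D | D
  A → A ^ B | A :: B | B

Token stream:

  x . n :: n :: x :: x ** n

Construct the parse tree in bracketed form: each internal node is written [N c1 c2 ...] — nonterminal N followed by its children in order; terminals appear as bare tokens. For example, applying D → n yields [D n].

[S [S [A [B [C [D x]]]]] . [A [A [A [A [B [C [D n]]]] :: [B [C [D n]]]] :: [B [C [D x]]]] :: [B [B [C [D x]]] ** [C [D n]]]]]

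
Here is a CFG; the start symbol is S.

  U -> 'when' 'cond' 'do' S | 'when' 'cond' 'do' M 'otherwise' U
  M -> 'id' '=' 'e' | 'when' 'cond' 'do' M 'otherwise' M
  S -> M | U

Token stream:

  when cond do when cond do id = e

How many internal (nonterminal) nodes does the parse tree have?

6

[S [U when cond do [S [U when cond do [S [M id = e]]]]]]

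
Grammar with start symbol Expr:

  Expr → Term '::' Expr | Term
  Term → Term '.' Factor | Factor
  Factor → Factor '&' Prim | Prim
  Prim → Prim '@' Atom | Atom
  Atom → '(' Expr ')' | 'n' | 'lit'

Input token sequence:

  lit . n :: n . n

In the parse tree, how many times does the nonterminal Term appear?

4

[Expr [Term [Term [Factor [Prim [Atom lit]]]] . [Factor [Prim [Atom n]]]] :: [Expr [Term [Term [Factor [Prim [Atom n]]]] . [Factor [Prim [Atom n]]]]]]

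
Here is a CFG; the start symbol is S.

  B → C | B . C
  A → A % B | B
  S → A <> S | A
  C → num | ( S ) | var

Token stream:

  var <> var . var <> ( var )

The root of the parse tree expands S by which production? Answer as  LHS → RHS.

S → A <> S

[S [A [B [C var]]] <> [S [A [B [B [C var]] . [C var]]] <> [S [A [B [C ( [S [A [B [C var]]]] )]]]]]]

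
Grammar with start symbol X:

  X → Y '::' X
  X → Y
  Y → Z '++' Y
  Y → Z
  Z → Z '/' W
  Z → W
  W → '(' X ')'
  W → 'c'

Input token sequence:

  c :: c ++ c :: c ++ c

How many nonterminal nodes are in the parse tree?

[X [Y [Z [W c]]] :: [X [Y [Z [W c]] ++ [Y [Z [W c]]]] :: [X [Y [Z [W c]] ++ [Y [Z [W c]]]]]]]

18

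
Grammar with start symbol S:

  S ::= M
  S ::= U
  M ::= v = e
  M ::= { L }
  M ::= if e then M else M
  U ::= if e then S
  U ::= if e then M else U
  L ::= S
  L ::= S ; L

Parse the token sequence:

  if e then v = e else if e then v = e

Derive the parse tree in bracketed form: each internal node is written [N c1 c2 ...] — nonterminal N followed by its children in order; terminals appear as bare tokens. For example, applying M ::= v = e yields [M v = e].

[S [U if e then [M v = e] else [U if e then [S [M v = e]]]]]

S
U
if e then M else U
if e then v = e else U
if e then v = e else if e then S
if e then v = e else if e then M
if e then v = e else if e then v = e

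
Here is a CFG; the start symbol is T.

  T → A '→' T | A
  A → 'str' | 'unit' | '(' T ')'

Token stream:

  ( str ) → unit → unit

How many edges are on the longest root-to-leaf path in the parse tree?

4

[T [A ( [T [A str]] )] → [T [A unit] → [T [A unit]]]]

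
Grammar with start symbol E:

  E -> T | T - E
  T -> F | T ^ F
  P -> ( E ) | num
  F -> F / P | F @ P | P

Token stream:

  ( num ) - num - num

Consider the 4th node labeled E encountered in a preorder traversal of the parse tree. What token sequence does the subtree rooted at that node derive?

num

[E [T [F [P ( [E [T [F [P num]]]] )]]] - [E [T [F [P num]]] - [E [T [F [P num]]]]]]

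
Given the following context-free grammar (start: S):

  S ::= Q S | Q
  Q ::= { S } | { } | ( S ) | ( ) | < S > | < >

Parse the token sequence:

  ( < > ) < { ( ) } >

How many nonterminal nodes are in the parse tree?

10

[S [Q ( [S [Q < >]] )] [S [Q < [S [Q { [S [Q ( )]] }]] >]]]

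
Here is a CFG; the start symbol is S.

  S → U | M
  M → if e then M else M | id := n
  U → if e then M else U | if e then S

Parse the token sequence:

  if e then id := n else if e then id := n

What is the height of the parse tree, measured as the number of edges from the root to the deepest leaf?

5

[S [U if e then [M id := n] else [U if e then [S [M id := n]]]]]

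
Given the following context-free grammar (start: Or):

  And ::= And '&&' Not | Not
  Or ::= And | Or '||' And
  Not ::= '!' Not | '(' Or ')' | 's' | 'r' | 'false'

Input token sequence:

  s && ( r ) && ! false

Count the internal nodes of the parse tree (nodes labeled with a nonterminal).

11

[Or [And [And [And [Not s]] && [Not ( [Or [And [Not r]]] )]] && [Not ! [Not false]]]]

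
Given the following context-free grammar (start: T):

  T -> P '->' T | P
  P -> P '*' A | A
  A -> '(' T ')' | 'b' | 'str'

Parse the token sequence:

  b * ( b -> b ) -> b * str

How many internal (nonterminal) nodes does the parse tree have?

[T [P [P [A b]] * [A ( [T [P [A b]] -> [T [P [A b]]]] )]] -> [T [P [P [A b]] * [A str]]]]

16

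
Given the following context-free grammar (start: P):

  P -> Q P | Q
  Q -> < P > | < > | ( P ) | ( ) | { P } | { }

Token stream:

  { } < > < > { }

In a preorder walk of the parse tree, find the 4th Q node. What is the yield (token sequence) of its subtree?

[P [Q { }] [P [Q < >] [P [Q < >] [P [Q { }]]]]]

{ }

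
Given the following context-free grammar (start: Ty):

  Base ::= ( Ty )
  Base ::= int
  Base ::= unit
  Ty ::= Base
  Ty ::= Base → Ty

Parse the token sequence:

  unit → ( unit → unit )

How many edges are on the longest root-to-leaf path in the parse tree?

[Ty [Base unit] → [Ty [Base ( [Ty [Base unit] → [Ty [Base unit]]] )]]]

6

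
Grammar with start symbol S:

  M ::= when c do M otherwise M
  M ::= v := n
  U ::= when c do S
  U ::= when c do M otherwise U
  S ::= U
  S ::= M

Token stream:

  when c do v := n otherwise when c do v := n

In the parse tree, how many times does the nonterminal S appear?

2

[S [U when c do [M v := n] otherwise [U when c do [S [M v := n]]]]]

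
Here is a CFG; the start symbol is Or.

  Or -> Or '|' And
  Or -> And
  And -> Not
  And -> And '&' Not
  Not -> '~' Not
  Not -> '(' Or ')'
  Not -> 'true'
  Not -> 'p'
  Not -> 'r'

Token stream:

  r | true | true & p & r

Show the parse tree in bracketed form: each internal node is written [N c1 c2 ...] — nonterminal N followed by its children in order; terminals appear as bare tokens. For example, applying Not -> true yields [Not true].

Or
Or | And
Or | And | And
And | And | And
Not | And | And
r | And | And
r | Not | And
r | true | And
r | true | And & Not
r | true | And & Not & Not
r | true | Not & Not & Not
r | true | true & Not & Not
r | true | true & p & Not
r | true | true & p & r

[Or [Or [Or [And [Not r]]] | [And [Not true]]] | [And [And [And [Not true]] & [Not p]] & [Not r]]]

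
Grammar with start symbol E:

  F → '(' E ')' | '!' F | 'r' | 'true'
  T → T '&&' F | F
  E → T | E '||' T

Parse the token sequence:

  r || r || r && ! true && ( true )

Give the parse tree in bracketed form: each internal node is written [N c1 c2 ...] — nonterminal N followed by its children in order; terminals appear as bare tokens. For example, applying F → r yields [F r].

[E [E [E [T [F r]]] || [T [F r]]] || [T [T [T [F r]] && [F ! [F true]]] && [F ( [E [T [F true]]] )]]]

E
E || T
E || T || T
T || T || T
F || T || T
r || T || T
r || F || T
r || r || T
r || r || T && F
r || r || T && F && F
r || r || F && F && F
r || r || r && F && F
r || r || r && ! F && F
r || r || r && ! true && F
r || r || r && ! true && ( E )
r || r || r && ! true && ( T )
r || r || r && ! true && ( F )
r || r || r && ! true && ( true )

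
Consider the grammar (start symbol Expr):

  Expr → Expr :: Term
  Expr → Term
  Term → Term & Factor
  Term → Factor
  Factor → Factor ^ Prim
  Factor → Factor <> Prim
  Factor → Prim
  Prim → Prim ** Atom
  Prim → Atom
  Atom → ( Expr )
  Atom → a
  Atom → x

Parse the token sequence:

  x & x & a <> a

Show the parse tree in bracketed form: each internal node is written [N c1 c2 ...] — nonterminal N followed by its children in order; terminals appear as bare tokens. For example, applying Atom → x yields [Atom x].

Expr
Term
Term & Factor
Term & Factor & Factor
Factor & Factor & Factor
Prim & Factor & Factor
Atom & Factor & Factor
x & Factor & Factor
x & Prim & Factor
x & Atom & Factor
x & x & Factor
x & x & Factor <> Prim
x & x & Prim <> Prim
x & x & Atom <> Prim
x & x & a <> Prim
x & x & a <> Atom
x & x & a <> a

[Expr [Term [Term [Term [Factor [Prim [Atom x]]]] & [Factor [Prim [Atom x]]]] & [Factor [Factor [Prim [Atom a]]] <> [Prim [Atom a]]]]]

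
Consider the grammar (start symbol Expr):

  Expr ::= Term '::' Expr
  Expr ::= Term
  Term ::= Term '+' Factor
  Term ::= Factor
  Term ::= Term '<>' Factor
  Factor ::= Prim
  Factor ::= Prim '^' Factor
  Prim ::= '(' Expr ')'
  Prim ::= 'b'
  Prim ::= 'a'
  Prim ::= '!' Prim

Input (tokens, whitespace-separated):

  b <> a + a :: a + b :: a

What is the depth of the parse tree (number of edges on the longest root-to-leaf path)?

6

[Expr [Term [Term [Term [Factor [Prim b]]] <> [Factor [Prim a]]] + [Factor [Prim a]]] :: [Expr [Term [Term [Factor [Prim a]]] + [Factor [Prim b]]] :: [Expr [Term [Factor [Prim a]]]]]]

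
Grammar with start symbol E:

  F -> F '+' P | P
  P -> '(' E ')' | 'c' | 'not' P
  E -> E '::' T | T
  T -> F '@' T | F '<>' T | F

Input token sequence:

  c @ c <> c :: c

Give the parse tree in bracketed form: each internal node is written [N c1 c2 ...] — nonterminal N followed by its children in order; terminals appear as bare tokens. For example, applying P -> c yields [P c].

E
E :: T
T :: T
F @ T :: T
P @ T :: T
c @ T :: T
c @ F <> T :: T
c @ P <> T :: T
c @ c <> T :: T
c @ c <> F :: T
c @ c <> P :: T
c @ c <> c :: T
c @ c <> c :: F
c @ c <> c :: P
c @ c <> c :: c

[E [E [T [F [P c]] @ [T [F [P c]] <> [T [F [P c]]]]]] :: [T [F [P c]]]]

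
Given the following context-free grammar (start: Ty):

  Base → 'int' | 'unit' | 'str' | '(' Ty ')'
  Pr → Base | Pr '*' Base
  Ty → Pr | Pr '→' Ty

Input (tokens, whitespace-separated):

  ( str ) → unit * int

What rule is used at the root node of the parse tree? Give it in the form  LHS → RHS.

Ty → Pr '→' Ty

[Ty [Pr [Base ( [Ty [Pr [Base str]]] )]] → [Ty [Pr [Pr [Base unit]] * [Base int]]]]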